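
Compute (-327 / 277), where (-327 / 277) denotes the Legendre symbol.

Reduce the numerator: -327 ≡ 227 (mod 277), so (-327 / 277) = (227 / 277).
277 ≡ 1 (mod 4), so quadratic reciprocity gives (227 / 277) = (277 / 227). Reduce: 277 ≡ 50 (mod 227). Now have (50 / 227).
Factor out 2: 50 = 2·25. Since 227 ≡ 3 (mod 8), (2 / 227) = -1. Now have -(25 / 227).
25 ≡ 1 (mod 4), so quadratic reciprocity gives (25 / 227) = (227 / 25). Reduce: 227 ≡ 2 (mod 25). Now have -(2 / 25).
Factor out 2: 2 = 2. Since 25 ≡ 1 (mod 8), (2 / 25) = +1. Now have -(1 / 25).
(1 / 25) = 1. Collecting the sign factors: -1.

-1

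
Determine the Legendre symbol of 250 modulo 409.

1

Factor out 2: 250 = 2·125. Since 409 ≡ 1 (mod 8), (2 / 409) = +1. Now have (125 / 409).
125 ≡ 1 (mod 4), so quadratic reciprocity gives (125 / 409) = (409 / 125). Reduce: 409 ≡ 34 (mod 125). Now have (34 / 125).
Factor out 2: 34 = 2·17. Since 125 ≡ 5 (mod 8), (2 / 125) = -1. Now have -(17 / 125).
17 ≡ 1 (mod 4), so quadratic reciprocity gives (17 / 125) = (125 / 17). Reduce: 125 ≡ 6 (mod 17). Now have -(6 / 17).
Factor out 2: 6 = 2·3. Since 17 ≡ 1 (mod 8), (2 / 17) = +1. Now have -(3 / 17).
17 ≡ 1 (mod 4), so quadratic reciprocity gives (3 / 17) = (17 / 3). Reduce: 17 ≡ 2 (mod 3). Now have -(2 / 3).
Factor out 2: 2 = 2. Since 3 ≡ 3 (mod 8), (2 / 3) = -1. Now have (1 / 3).
(1 / 3) = 1. Collecting the sign factors: 1.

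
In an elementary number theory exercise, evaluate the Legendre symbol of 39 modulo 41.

(39/41)
  = (41/39)    [QR: 41 ≡ 1 mod 4, sign kept]
  = (2/39)    [41 ≡ 2 mod 39]
  = (1/39)    [39 ≡ 7 mod 8 ⇒ (2/39) = +1]
  = 1    [(1/39) = 1]

1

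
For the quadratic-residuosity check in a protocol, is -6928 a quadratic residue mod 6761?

yes

(-6928|6761)
  = (6928|6761)    [6761 ≡ 1 mod 4 ⇒ (-1|6761) = +1]
  = (167|6761)    [6928 ≡ 167 mod 6761]
  = (6761|167)    [QR: 6761 ≡ 1 mod 4, sign kept]
  = (81|167)    [6761 ≡ 81 mod 167]
  = (167|81)    [QR: 81 ≡ 1 mod 4, sign kept]
  = (5|81)    [167 ≡ 5 mod 81]
  = (81|5)    [QR: 5 ≡ 1 mod 4, sign kept]
  = (1|5)    [81 ≡ 1 mod 5]
  = 1    [(1|5) = 1]
The Legendre symbol is 1, so x^2 ≡ -6928 (mod 6761) has solution.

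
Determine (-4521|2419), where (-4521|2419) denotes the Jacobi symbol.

Pull out -1: (-4521|2419) = (-1|2419)·(4521|2419). Since 2419 ≡ 3 (mod 4), (-1|2419) = -1. Now have -(4521|2419).
Reduce the numerator: 4521 ≡ 2102 (mod 2419), so (4521|2419) = (2102|2419).
Factor out 2: 2102 = 2·1051. Since 2419 ≡ 3 (mod 8), (2|2419) = -1. Now have (1051|2419).
Both 1051 ≡ 3 and 2419 ≡ 3 (mod 4), so reciprocity gives (1051|2419) = -(2419|1051). Reduce: 2419 ≡ 317 (mod 1051). Now have -(317|1051).
317 ≡ 1 (mod 4), so quadratic reciprocity gives (317|1051) = (1051|317). Reduce: 1051 ≡ 100 (mod 317). Now have -(100|317).
Factor out 2: 100 = 2^2·25. Since 317 ≡ 5 (mod 8), (2|317) = -1, and (2|317)^2 = +1. Now have -(25|317).
25 ≡ 1 (mod 4), so quadratic reciprocity gives (25|317) = (317|25). Reduce: 317 ≡ 17 (mod 25). Now have -(17|25).
17 ≡ 1 (mod 4), so quadratic reciprocity gives (17|25) = (25|17). Reduce: 25 ≡ 8 (mod 17). Now have -(8|17).
Factor out 2: 8 = 2^3. Since 17 ≡ 1 (mod 8), (2|17) = +1, and (2|17)^3 = +1. Now have -(1|17).
(1|17) = 1. Collecting the sign factors: -1.

-1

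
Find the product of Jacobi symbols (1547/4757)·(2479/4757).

0

By multiplicativity, (1547·2479/4757) = (1547/4757)·(2479/4757).
First factor (1547/4757):
(1547/4757)
  = (4757/1547)    [QR: 4757 ≡ 1 mod 4, sign kept]
  = (116/1547)    [4757 ≡ 116 mod 1547]
  = (29/1547)    [1547 ≡ 3 mod 8 ⇒ (2/1547)^2 = +1]
  = (1547/29)    [QR: 29 ≡ 1 mod 4, sign kept]
  = (10/29)    [1547 ≡ 10 mod 29]
  = -(5/29)    [29 ≡ 5 mod 8 ⇒ (2/29) = -1]
  = -(29/5)    [QR: 5 ≡ 1 mod 4, sign kept]
  = -(4/5)    [29 ≡ 4 mod 5]
  = -(1/5)    [5 ≡ 5 mod 8 ⇒ (2/5)^2 = +1]
  = -1    [(1/5) = 1]
Second factor (2479/4757):
(2479/4757)
  = (4757/2479)    [QR: 4757 ≡ 1 mod 4, sign kept]
  = (2278/2479)    [4757 ≡ 2278 mod 2479]
  = (1139/2479)    [2479 ≡ 7 mod 8 ⇒ (2/2479) = +1]
  = -(2479/1139)    [QR: both ≡ 3 mod 4, sign flips]
  = -(201/1139)    [2479 ≡ 201 mod 1139]
  = -(1139/201)    [QR: 201 ≡ 1 mod 4, sign kept]
  = -(134/201)    [1139 ≡ 134 mod 201]
  = -(67/201)    [201 ≡ 1 mod 8 ⇒ (2/201) = +1]
  = -(201/67)    [QR: 201 ≡ 1 mod 4, sign kept]
  = -(0/67)    [201 ≡ 0 mod 67]
  = 0    [numerator 0, gcd > 1]
Product: (-1)·(0) = 0.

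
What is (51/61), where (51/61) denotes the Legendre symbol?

-1

61 ≡ 1 (mod 4), so quadratic reciprocity gives (51/61) = (61/51). Reduce: 61 ≡ 10 (mod 51). Now have (10/51).
Factor out 2: 10 = 2·5. Since 51 ≡ 3 (mod 8), (2/51) = -1. Now have -(5/51).
5 ≡ 1 (mod 4), so quadratic reciprocity gives (5/51) = (51/5). Reduce: 51 ≡ 1 (mod 5). Now have -(1/5).
(1/5) = 1. Collecting the sign factors: -1.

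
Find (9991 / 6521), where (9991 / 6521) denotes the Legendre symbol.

1

Reduce the numerator: 9991 ≡ 3470 (mod 6521), so (9991 / 6521) = (3470 / 6521).
Factor out 2: 3470 = 2·1735. Since 6521 ≡ 1 (mod 8), (2 / 6521) = +1. Now have (1735 / 6521).
6521 ≡ 1 (mod 4), so quadratic reciprocity gives (1735 / 6521) = (6521 / 1735). Reduce: 6521 ≡ 1316 (mod 1735). Now have (1316 / 1735).
Factor out 2: 1316 = 2^2·329. Since 1735 ≡ 7 (mod 8), (2 / 1735) = +1, and (2 / 1735)^2 = +1. Now have (329 / 1735).
329 ≡ 1 (mod 4), so quadratic reciprocity gives (329 / 1735) = (1735 / 329). Reduce: 1735 ≡ 90 (mod 329). Now have (90 / 329).
Factor out 2: 90 = 2·45. Since 329 ≡ 1 (mod 8), (2 / 329) = +1. Now have (45 / 329).
45 ≡ 1 (mod 4), so quadratic reciprocity gives (45 / 329) = (329 / 45). Reduce: 329 ≡ 14 (mod 45). Now have (14 / 45).
Factor out 2: 14 = 2·7. Since 45 ≡ 5 (mod 8), (2 / 45) = -1. Now have -(7 / 45).
45 ≡ 1 (mod 4), so quadratic reciprocity gives (7 / 45) = (45 / 7). Reduce: 45 ≡ 3 (mod 7). Now have -(3 / 7).
Both 3 ≡ 3 and 7 ≡ 3 (mod 4), so reciprocity gives (3 / 7) = -(7 / 3). Reduce: 7 ≡ 1 (mod 3). Now have (1 / 3).
(1 / 3) = 1. Collecting the sign factors: 1.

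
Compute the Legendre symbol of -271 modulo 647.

Reduce the numerator: -271 ≡ 376 (mod 647), so (-271|647) = (376|647).
Factor out 2: 376 = 2^3·47. Since 647 ≡ 7 (mod 8), (2|647) = +1, and (2|647)^3 = +1. Now have (47|647).
Both 47 ≡ 3 and 647 ≡ 3 (mod 4), so reciprocity gives (47|647) = -(647|47). Reduce: 647 ≡ 36 (mod 47). Now have -(36|47).
Factor out 2: 36 = 2^2·9. Since 47 ≡ 7 (mod 8), (2|47) = +1, and (2|47)^2 = +1. Now have -(9|47).
9 ≡ 1 (mod 4), so quadratic reciprocity gives (9|47) = (47|9). Reduce: 47 ≡ 2 (mod 9). Now have -(2|9).
Factor out 2: 2 = 2. Since 9 ≡ 1 (mod 8), (2|9) = +1. Now have -(1|9).
(1|9) = 1. Collecting the sign factors: -1.

-1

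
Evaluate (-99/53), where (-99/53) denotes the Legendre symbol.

Reduce the numerator: -99 ≡ 7 (mod 53), so (-99/53) = (7/53).
53 ≡ 1 (mod 4), so quadratic reciprocity gives (7/53) = (53/7). Reduce: 53 ≡ 4 (mod 7). Now have (4/7).
Factor out 2: 4 = 2^2. Since 7 ≡ 7 (mod 8), (2/7) = +1, and (2/7)^2 = +1. Now have (1/7).
(1/7) = 1. Collecting the sign factors: 1.

1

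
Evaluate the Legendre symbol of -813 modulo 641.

-1

(-813/641)
  = (469/641)    [-813 ≡ 469 mod 641]
  = (641/469)    [QR: 469 ≡ 1 mod 4, sign kept]
  = (172/469)    [641 ≡ 172 mod 469]
  = (43/469)    [469 ≡ 5 mod 8 ⇒ (2/469)^2 = +1]
  = (469/43)    [QR: 469 ≡ 1 mod 4, sign kept]
  = (39/43)    [469 ≡ 39 mod 43]
  = -(43/39)    [QR: both ≡ 3 mod 4, sign flips]
  = -(4/39)    [43 ≡ 4 mod 39]
  = -(1/39)    [39 ≡ 7 mod 8 ⇒ (2/39)^2 = +1]
  = -1    [(1/39) = 1]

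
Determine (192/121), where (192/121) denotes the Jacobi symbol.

(192/121)
  = (71/121)    [192 ≡ 71 mod 121]
  = (121/71)    [QR: 121 ≡ 1 mod 4, sign kept]
  = (50/71)    [121 ≡ 50 mod 71]
  = (25/71)    [71 ≡ 7 mod 8 ⇒ (2/71) = +1]
  = (71/25)    [QR: 25 ≡ 1 mod 4, sign kept]
  = (21/25)    [71 ≡ 21 mod 25]
  = (25/21)    [QR: 21 ≡ 1 mod 4, sign kept]
  = (4/21)    [25 ≡ 4 mod 21]
  = (1/21)    [21 ≡ 5 mod 8 ⇒ (2/21)^2 = +1]
  = 1    [(1/21) = 1]

1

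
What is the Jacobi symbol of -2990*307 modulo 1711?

1

By multiplicativity, (-2990·307 / 1711) = (-2990 / 1711)·(307 / 1711).
First factor (-2990 / 1711):
Pull out -1: (-2990 / 1711) = (-1 / 1711)·(2990 / 1711). Since 1711 ≡ 3 (mod 4), (-1 / 1711) = -1. Now have -(2990 / 1711).
Reduce the numerator: 2990 ≡ 1279 (mod 1711), so (2990 / 1711) = (1279 / 1711).
Both 1279 ≡ 3 and 1711 ≡ 3 (mod 4), so reciprocity gives (1279 / 1711) = -(1711 / 1279). Reduce: 1711 ≡ 432 (mod 1279). Now have (432 / 1279).
Factor out 2: 432 = 2^4·27. Since 1279 ≡ 7 (mod 8), (2 / 1279) = +1, and (2 / 1279)^4 = +1. Now have (27 / 1279).
Both 27 ≡ 3 and 1279 ≡ 3 (mod 4), so reciprocity gives (27 / 1279) = -(1279 / 27). Reduce: 1279 ≡ 10 (mod 27). Now have -(10 / 27).
Factor out 2: 10 = 2·5. Since 27 ≡ 3 (mod 8), (2 / 27) = -1. Now have (5 / 27).
5 ≡ 1 (mod 4), so quadratic reciprocity gives (5 / 27) = (27 / 5). Reduce: 27 ≡ 2 (mod 5). Now have (2 / 5).
Factor out 2: 2 = 2. Since 5 ≡ 5 (mod 8), (2 / 5) = -1. Now have -(1 / 5).
(1 / 5) = 1. Collecting the sign factors: -1.
Second factor (307 / 1711):
Both 307 ≡ 3 and 1711 ≡ 3 (mod 4), so reciprocity gives (307 / 1711) = -(1711 / 307). Reduce: 1711 ≡ 176 (mod 307). Now have -(176 / 307).
Factor out 2: 176 = 2^4·11. Since 307 ≡ 3 (mod 8), (2 / 307) = -1, and (2 / 307)^4 = +1. Now have -(11 / 307).
Both 11 ≡ 3 and 307 ≡ 3 (mod 4), so reciprocity gives (11 / 307) = -(307 / 11). Reduce: 307 ≡ 10 (mod 11). Now have (10 / 11).
Factor out 2: 10 = 2·5. Since 11 ≡ 3 (mod 8), (2 / 11) = -1. Now have -(5 / 11).
5 ≡ 1 (mod 4), so quadratic reciprocity gives (5 / 11) = (11 / 5). Reduce: 11 ≡ 1 (mod 5). Now have -(1 / 5).
(1 / 5) = 1. Collecting the sign factors: -1.
Product: (-1)·(-1) = 1.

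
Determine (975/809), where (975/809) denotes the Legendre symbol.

(975/809)
  = (166/809)    [975 ≡ 166 mod 809]
  = (83/809)    [809 ≡ 1 mod 8 ⇒ (2/809) = +1]
  = (809/83)    [QR: 809 ≡ 1 mod 4, sign kept]
  = (62/83)    [809 ≡ 62 mod 83]
  = -(31/83)    [83 ≡ 3 mod 8 ⇒ (2/83) = -1]
  = (83/31)    [QR: both ≡ 3 mod 4, sign flips]
  = (21/31)    [83 ≡ 21 mod 31]
  = (31/21)    [QR: 21 ≡ 1 mod 4, sign kept]
  = (10/21)    [31 ≡ 10 mod 21]
  = -(5/21)    [21 ≡ 5 mod 8 ⇒ (2/21) = -1]
  = -(21/5)    [QR: 5 ≡ 1 mod 4, sign kept]
  = -(1/5)    [21 ≡ 1 mod 5]
  = -1    [(1/5) = 1]

-1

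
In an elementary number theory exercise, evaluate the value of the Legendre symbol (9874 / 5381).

1

(9874 / 5381)
  = (4493 / 5381)    [9874 ≡ 4493 mod 5381]
  = (5381 / 4493)    [QR: 4493 ≡ 1 mod 4, sign kept]
  = (888 / 4493)    [5381 ≡ 888 mod 4493]
  = -(111 / 4493)    [4493 ≡ 5 mod 8 ⇒ (2 / 4493)^3 = -1]
  = -(4493 / 111)    [QR: 4493 ≡ 1 mod 4, sign kept]
  = -(53 / 111)    [4493 ≡ 53 mod 111]
  = -(111 / 53)    [QR: 53 ≡ 1 mod 4, sign kept]
  = -(5 / 53)    [111 ≡ 5 mod 53]
  = -(53 / 5)    [QR: 5 ≡ 1 mod 4, sign kept]
  = -(3 / 5)    [53 ≡ 3 mod 5]
  = -(5 / 3)    [QR: 5 ≡ 1 mod 4, sign kept]
  = -(2 / 3)    [5 ≡ 2 mod 3]
  = (1 / 3)    [3 ≡ 3 mod 8 ⇒ (2 / 3) = -1]
  = 1    [(1 / 3) = 1]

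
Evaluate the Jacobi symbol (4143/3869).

Reduce the numerator: 4143 ≡ 274 (mod 3869), so (4143/3869) = (274/3869).
Factor out 2: 274 = 2·137. Since 3869 ≡ 5 (mod 8), (2/3869) = -1. Now have -(137/3869).
137 ≡ 1 (mod 4), so quadratic reciprocity gives (137/3869) = (3869/137). Reduce: 3869 ≡ 33 (mod 137). Now have -(33/137).
33 ≡ 1 (mod 4), so quadratic reciprocity gives (33/137) = (137/33). Reduce: 137 ≡ 5 (mod 33). Now have -(5/33).
5 ≡ 1 (mod 4), so quadratic reciprocity gives (5/33) = (33/5). Reduce: 33 ≡ 3 (mod 5). Now have -(3/5).
5 ≡ 1 (mod 4), so quadratic reciprocity gives (3/5) = (5/3). Reduce: 5 ≡ 2 (mod 3). Now have -(2/3).
Factor out 2: 2 = 2. Since 3 ≡ 3 (mod 8), (2/3) = -1. Now have (1/3).
(1/3) = 1. Collecting the sign factors: 1.

1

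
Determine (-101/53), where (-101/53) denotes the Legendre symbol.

(-101/53)
  = (5/53)    [-101 ≡ 5 mod 53]
  = (53/5)    [QR: 5 ≡ 1 mod 4, sign kept]
  = (3/5)    [53 ≡ 3 mod 5]
  = (5/3)    [QR: 5 ≡ 1 mod 4, sign kept]
  = (2/3)    [5 ≡ 2 mod 3]
  = -(1/3)    [3 ≡ 3 mod 8 ⇒ (2/3) = -1]
  = -1    [(1/3) = 1]

-1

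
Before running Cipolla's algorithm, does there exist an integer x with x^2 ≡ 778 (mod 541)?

yes

(778/541)
  = (237/541)    [778 ≡ 237 mod 541]
  = (541/237)    [QR: 237 ≡ 1 mod 4, sign kept]
  = (67/237)    [541 ≡ 67 mod 237]
  = (237/67)    [QR: 237 ≡ 1 mod 4, sign kept]
  = (36/67)    [237 ≡ 36 mod 67]
  = (9/67)    [67 ≡ 3 mod 8 ⇒ (2/67)^2 = +1]
  = (67/9)    [QR: 9 ≡ 1 mod 4, sign kept]
  = (4/9)    [67 ≡ 4 mod 9]
  = (1/9)    [9 ≡ 1 mod 8 ⇒ (2/9)^2 = +1]
  = 1    [(1/9) = 1]
(778/541) = 1, and 541 is prime, so 778 is a quadratic residue mod 541.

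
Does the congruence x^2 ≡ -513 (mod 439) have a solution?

Reduce the numerator: -513 ≡ 365 (mod 439), so (-513|439) = (365|439).
365 ≡ 1 (mod 4), so quadratic reciprocity gives (365|439) = (439|365). Reduce: 439 ≡ 74 (mod 365). Now have (74|365).
Factor out 2: 74 = 2·37. Since 365 ≡ 5 (mod 8), (2|365) = -1. Now have -(37|365).
37 ≡ 1 (mod 4), so quadratic reciprocity gives (37|365) = (365|37). Reduce: 365 ≡ 32 (mod 37). Now have -(32|37).
Factor out 2: 32 = 2^5. Since 37 ≡ 5 (mod 8), (2|37) = -1, and (2|37)^5 = -1. Now have (1|37).
(1|37) = 1. Collecting the sign factors: 1.
The Legendre symbol is 1, so x^2 ≡ -513 (mod 439) has solution.

yes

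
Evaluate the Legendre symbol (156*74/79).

By multiplicativity, (156·74/79) = (156/79)·(74/79).
First factor (156/79):
Reduce the numerator: 156 ≡ 77 (mod 79), so (156/79) = (77/79).
77 ≡ 1 (mod 4), so quadratic reciprocity gives (77/79) = (79/77). Reduce: 79 ≡ 2 (mod 77). Now have (2/77).
Factor out 2: 2 = 2. Since 77 ≡ 5 (mod 8), (2/77) = -1. Now have -(1/77).
(1/77) = 1. Collecting the sign factors: -1.
Second factor (74/79):
Factor out 2: 74 = 2·37. Since 79 ≡ 7 (mod 8), (2/79) = +1. Now have (37/79).
37 ≡ 1 (mod 4), so quadratic reciprocity gives (37/79) = (79/37). Reduce: 79 ≡ 5 (mod 37). Now have (5/37).
5 ≡ 1 (mod 4), so quadratic reciprocity gives (5/37) = (37/5). Reduce: 37 ≡ 2 (mod 5). Now have (2/5).
Factor out 2: 2 = 2. Since 5 ≡ 5 (mod 8), (2/5) = -1. Now have -(1/5).
(1/5) = 1. Collecting the sign factors: -1.
Product: (-1)·(-1) = 1.

1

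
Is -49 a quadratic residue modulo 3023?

(-49|3023)
  = -(49|3023)    [3023 ≡ 3 mod 4 ⇒ (-1|3023) = -1]
  = -(3023|49)    [QR: 49 ≡ 1 mod 4, sign kept]
  = -(34|49)    [3023 ≡ 34 mod 49]
  = -(17|49)    [49 ≡ 1 mod 8 ⇒ (2|49) = +1]
  = -(49|17)    [QR: 17 ≡ 1 mod 4, sign kept]
  = -(15|17)    [49 ≡ 15 mod 17]
  = -(17|15)    [QR: 17 ≡ 1 mod 4, sign kept]
  = -(2|15)    [17 ≡ 2 mod 15]
  = -(1|15)    [15 ≡ 7 mod 8 ⇒ (2|15) = +1]
  = -1    [(1|15) = 1]
(-49|3023) = -1, and 3023 is prime, so -49 is not a quadratic residue mod 3023.

no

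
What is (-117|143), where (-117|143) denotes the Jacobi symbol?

0

(-117|143)
  = -(117|143)    [143 ≡ 3 mod 4 ⇒ (-1|143) = -1]
  = -(143|117)    [QR: 117 ≡ 1 mod 4, sign kept]
  = -(26|117)    [143 ≡ 26 mod 117]
  = (13|117)    [117 ≡ 5 mod 8 ⇒ (2|117) = -1]
  = (117|13)    [QR: 13 ≡ 1 mod 4, sign kept]
  = (0|13)    [117 ≡ 0 mod 13]
  = 0    [numerator 0, gcd > 1]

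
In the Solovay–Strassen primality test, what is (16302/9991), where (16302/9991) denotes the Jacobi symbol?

(16302/9991)
  = (6311/9991)    [16302 ≡ 6311 mod 9991]
  = -(9991/6311)    [QR: both ≡ 3 mod 4, sign flips]
  = -(3680/6311)    [9991 ≡ 3680 mod 6311]
  = -(115/6311)    [6311 ≡ 7 mod 8 ⇒ (2/6311)^5 = +1]
  = (6311/115)    [QR: both ≡ 3 mod 4, sign flips]
  = (101/115)    [6311 ≡ 101 mod 115]
  = (115/101)    [QR: 101 ≡ 1 mod 4, sign kept]
  = (14/101)    [115 ≡ 14 mod 101]
  = -(7/101)    [101 ≡ 5 mod 8 ⇒ (2/101) = -1]
  = -(101/7)    [QR: 101 ≡ 1 mod 4, sign kept]
  = -(3/7)    [101 ≡ 3 mod 7]
  = (7/3)    [QR: both ≡ 3 mod 4, sign flips]
  = (1/3)    [7 ≡ 1 mod 3]
  = 1    [(1/3) = 1]

1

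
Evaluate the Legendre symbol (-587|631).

(-587|631)
  = -(587|631)    [631 ≡ 3 mod 4 ⇒ (-1|631) = -1]
  = (631|587)    [QR: both ≡ 3 mod 4, sign flips]
  = (44|587)    [631 ≡ 44 mod 587]
  = (11|587)    [587 ≡ 3 mod 8 ⇒ (2|587)^2 = +1]
  = -(587|11)    [QR: both ≡ 3 mod 4, sign flips]
  = -(4|11)    [587 ≡ 4 mod 11]
  = -(1|11)    [11 ≡ 3 mod 8 ⇒ (2|11)^2 = +1]
  = -1    [(1|11) = 1]

-1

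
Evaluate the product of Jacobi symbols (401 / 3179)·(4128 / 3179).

By multiplicativity, (401·4128 / 3179) = (401 / 3179)·(4128 / 3179).
First factor (401 / 3179):
(401 / 3179)
  = (3179 / 401)    [QR: 401 ≡ 1 mod 4, sign kept]
  = (372 / 401)    [3179 ≡ 372 mod 401]
  = (93 / 401)    [401 ≡ 1 mod 8 ⇒ (2 / 401)^2 = +1]
  = (401 / 93)    [QR: 93 ≡ 1 mod 4, sign kept]
  = (29 / 93)    [401 ≡ 29 mod 93]
  = (93 / 29)    [QR: 29 ≡ 1 mod 4, sign kept]
  = (6 / 29)    [93 ≡ 6 mod 29]
  = -(3 / 29)    [29 ≡ 5 mod 8 ⇒ (2 / 29) = -1]
  = -(29 / 3)    [QR: 29 ≡ 1 mod 4, sign kept]
  = -(2 / 3)    [29 ≡ 2 mod 3]
  = (1 / 3)    [3 ≡ 3 mod 8 ⇒ (2 / 3) = -1]
  = 1    [(1 / 3) = 1]
Second factor (4128 / 3179):
(4128 / 3179)
  = (949 / 3179)    [4128 ≡ 949 mod 3179]
  = (3179 / 949)    [QR: 949 ≡ 1 mod 4, sign kept]
  = (332 / 949)    [3179 ≡ 332 mod 949]
  = (83 / 949)    [949 ≡ 5 mod 8 ⇒ (2 / 949)^2 = +1]
  = (949 / 83)    [QR: 949 ≡ 1 mod 4, sign kept]
  = (36 / 83)    [949 ≡ 36 mod 83]
  = (9 / 83)    [83 ≡ 3 mod 8 ⇒ (2 / 83)^2 = +1]
  = (83 / 9)    [QR: 9 ≡ 1 mod 4, sign kept]
  = (2 / 9)    [83 ≡ 2 mod 9]
  = (1 / 9)    [9 ≡ 1 mod 8 ⇒ (2 / 9) = +1]
  = 1    [(1 / 9) = 1]
Product: (1)·(1) = 1.

1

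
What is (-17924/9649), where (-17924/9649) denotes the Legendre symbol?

(-17924/9649)
  = (17924/9649)    [9649 ≡ 1 mod 4 ⇒ (-1/9649) = +1]
  = (8275/9649)    [17924 ≡ 8275 mod 9649]
  = (9649/8275)    [QR: 9649 ≡ 1 mod 4, sign kept]
  = (1374/8275)    [9649 ≡ 1374 mod 8275]
  = -(687/8275)    [8275 ≡ 3 mod 8 ⇒ (2/8275) = -1]
  = (8275/687)    [QR: both ≡ 3 mod 4, sign flips]
  = (31/687)    [8275 ≡ 31 mod 687]
  = -(687/31)    [QR: both ≡ 3 mod 4, sign flips]
  = -(5/31)    [687 ≡ 5 mod 31]
  = -(31/5)    [QR: 5 ≡ 1 mod 4, sign kept]
  = -(1/5)    [31 ≡ 1 mod 5]
  = -1    [(1/5) = 1]

-1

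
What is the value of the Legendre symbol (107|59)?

1

Reduce the numerator: 107 ≡ 48 (mod 59), so (107|59) = (48|59).
Factor out 2: 48 = 2^4·3. Since 59 ≡ 3 (mod 8), (2|59) = -1, and (2|59)^4 = +1. Now have (3|59).
Both 3 ≡ 3 and 59 ≡ 3 (mod 4), so reciprocity gives (3|59) = -(59|3). Reduce: 59 ≡ 2 (mod 3). Now have -(2|3).
Factor out 2: 2 = 2. Since 3 ≡ 3 (mod 8), (2|3) = -1. Now have (1|3).
(1|3) = 1. Collecting the sign factors: 1.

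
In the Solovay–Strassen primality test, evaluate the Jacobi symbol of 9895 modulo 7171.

1

(9895/7171)
  = (2724/7171)    [9895 ≡ 2724 mod 7171]
  = (681/7171)    [7171 ≡ 3 mod 8 ⇒ (2/7171)^2 = +1]
  = (7171/681)    [QR: 681 ≡ 1 mod 4, sign kept]
  = (361/681)    [7171 ≡ 361 mod 681]
  = (681/361)    [QR: 361 ≡ 1 mod 4, sign kept]
  = (320/361)    [681 ≡ 320 mod 361]
  = (5/361)    [361 ≡ 1 mod 8 ⇒ (2/361)^6 = +1]
  = (361/5)    [QR: 5 ≡ 1 mod 4, sign kept]
  = (1/5)    [361 ≡ 1 mod 5]
  = 1    [(1/5) = 1]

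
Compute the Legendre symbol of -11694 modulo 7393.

(-11694/7393)
  = (3092/7393)    [-11694 ≡ 3092 mod 7393]
  = (773/7393)    [7393 ≡ 1 mod 8 ⇒ (2/7393)^2 = +1]
  = (7393/773)    [QR: 773 ≡ 1 mod 4, sign kept]
  = (436/773)    [7393 ≡ 436 mod 773]
  = (109/773)    [773 ≡ 5 mod 8 ⇒ (2/773)^2 = +1]
  = (773/109)    [QR: 109 ≡ 1 mod 4, sign kept]
  = (10/109)    [773 ≡ 10 mod 109]
  = -(5/109)    [109 ≡ 5 mod 8 ⇒ (2/109) = -1]
  = -(109/5)    [QR: 5 ≡ 1 mod 4, sign kept]
  = -(4/5)    [109 ≡ 4 mod 5]
  = -(1/5)    [5 ≡ 5 mod 8 ⇒ (2/5)^2 = +1]
  = -1    [(1/5) = 1]

-1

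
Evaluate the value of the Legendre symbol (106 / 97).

1

Reduce the numerator: 106 ≡ 9 (mod 97), so (106 / 97) = (9 / 97).
9 ≡ 1 (mod 4), so quadratic reciprocity gives (9 / 97) = (97 / 9). Reduce: 97 ≡ 7 (mod 9). Now have (7 / 9).
9 ≡ 1 (mod 4), so quadratic reciprocity gives (7 / 9) = (9 / 7). Reduce: 9 ≡ 2 (mod 7). Now have (2 / 7).
Factor out 2: 2 = 2. Since 7 ≡ 7 (mod 8), (2 / 7) = +1. Now have (1 / 7).
(1 / 7) = 1. Collecting the sign factors: 1.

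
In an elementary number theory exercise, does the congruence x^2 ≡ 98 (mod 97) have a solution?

Reduce the numerator: 98 ≡ 1 (mod 97), so (98|97) = (1|97).
(1|97) = 1. Collecting the sign factors: 1.
(98|97) = 1, and 97 is prime, so 98 is a quadratic residue mod 97.

yes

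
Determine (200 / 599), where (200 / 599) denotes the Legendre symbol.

1

(200 / 599)
  = (25 / 599)    [599 ≡ 7 mod 8 ⇒ (2 / 599)^3 = +1]
  = (599 / 25)    [QR: 25 ≡ 1 mod 4, sign kept]
  = (24 / 25)    [599 ≡ 24 mod 25]
  = (3 / 25)    [25 ≡ 1 mod 8 ⇒ (2 / 25)^3 = +1]
  = (25 / 3)    [QR: 25 ≡ 1 mod 4, sign kept]
  = (1 / 3)    [25 ≡ 1 mod 3]
  = 1    [(1 / 3) = 1]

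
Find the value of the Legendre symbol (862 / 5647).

Factor out 2: 862 = 2·431. Since 5647 ≡ 7 (mod 8), (2 / 5647) = +1. Now have (431 / 5647).
Both 431 ≡ 3 and 5647 ≡ 3 (mod 4), so reciprocity gives (431 / 5647) = -(5647 / 431). Reduce: 5647 ≡ 44 (mod 431). Now have -(44 / 431).
Factor out 2: 44 = 2^2·11. Since 431 ≡ 7 (mod 8), (2 / 431) = +1, and (2 / 431)^2 = +1. Now have -(11 / 431).
Both 11 ≡ 3 and 431 ≡ 3 (mod 4), so reciprocity gives (11 / 431) = -(431 / 11). Reduce: 431 ≡ 2 (mod 11). Now have (2 / 11).
Factor out 2: 2 = 2. Since 11 ≡ 3 (mod 8), (2 / 11) = -1. Now have -(1 / 11).
(1 / 11) = 1. Collecting the sign factors: -1.

-1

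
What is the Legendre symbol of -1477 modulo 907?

1

(-1477/907)
  = -(1477/907)    [907 ≡ 3 mod 4 ⇒ (-1/907) = -1]
  = -(570/907)    [1477 ≡ 570 mod 907]
  = (285/907)    [907 ≡ 3 mod 8 ⇒ (2/907) = -1]
  = (907/285)    [QR: 285 ≡ 1 mod 4, sign kept]
  = (52/285)    [907 ≡ 52 mod 285]
  = (13/285)    [285 ≡ 5 mod 8 ⇒ (2/285)^2 = +1]
  = (285/13)    [QR: 13 ≡ 1 mod 4, sign kept]
  = (12/13)    [285 ≡ 12 mod 13]
  = (3/13)    [13 ≡ 5 mod 8 ⇒ (2/13)^2 = +1]
  = (13/3)    [QR: 13 ≡ 1 mod 4, sign kept]
  = (1/3)    [13 ≡ 1 mod 3]
  = 1    [(1/3) = 1]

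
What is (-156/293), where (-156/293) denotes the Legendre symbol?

1

Reduce the numerator: -156 ≡ 137 (mod 293), so (-156/293) = (137/293).
137 ≡ 1 (mod 4), so quadratic reciprocity gives (137/293) = (293/137). Reduce: 293 ≡ 19 (mod 137). Now have (19/137).
137 ≡ 1 (mod 4), so quadratic reciprocity gives (19/137) = (137/19). Reduce: 137 ≡ 4 (mod 19). Now have (4/19).
Factor out 2: 4 = 2^2. Since 19 ≡ 3 (mod 8), (2/19) = -1, and (2/19)^2 = +1. Now have (1/19).
(1/19) = 1. Collecting the sign factors: 1.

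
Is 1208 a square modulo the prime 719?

(1208/719)
  = (489/719)    [1208 ≡ 489 mod 719]
  = (719/489)    [QR: 489 ≡ 1 mod 4, sign kept]
  = (230/489)    [719 ≡ 230 mod 489]
  = (115/489)    [489 ≡ 1 mod 8 ⇒ (2/489) = +1]
  = (489/115)    [QR: 489 ≡ 1 mod 4, sign kept]
  = (29/115)    [489 ≡ 29 mod 115]
  = (115/29)    [QR: 29 ≡ 1 mod 4, sign kept]
  = (28/29)    [115 ≡ 28 mod 29]
  = (7/29)    [29 ≡ 5 mod 8 ⇒ (2/29)^2 = +1]
  = (29/7)    [QR: 29 ≡ 1 mod 4, sign kept]
  = (1/7)    [29 ≡ 1 mod 7]
  = 1    [(1/7) = 1]
The Legendre symbol is 1, so x^2 ≡ 1208 (mod 719) has solution.

yes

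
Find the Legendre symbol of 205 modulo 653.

1

(205 / 653)
  = (653 / 205)    [QR: 205 ≡ 1 mod 4, sign kept]
  = (38 / 205)    [653 ≡ 38 mod 205]
  = -(19 / 205)    [205 ≡ 5 mod 8 ⇒ (2 / 205) = -1]
  = -(205 / 19)    [QR: 205 ≡ 1 mod 4, sign kept]
  = -(15 / 19)    [205 ≡ 15 mod 19]
  = (19 / 15)    [QR: both ≡ 3 mod 4, sign flips]
  = (4 / 15)    [19 ≡ 4 mod 15]
  = (1 / 15)    [15 ≡ 7 mod 8 ⇒ (2 / 15)^2 = +1]
  = 1    [(1 / 15) = 1]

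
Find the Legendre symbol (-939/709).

(-939/709)
  = (479/709)    [-939 ≡ 479 mod 709]
  = (709/479)    [QR: 709 ≡ 1 mod 4, sign kept]
  = (230/479)    [709 ≡ 230 mod 479]
  = (115/479)    [479 ≡ 7 mod 8 ⇒ (2/479) = +1]
  = -(479/115)    [QR: both ≡ 3 mod 4, sign flips]
  = -(19/115)    [479 ≡ 19 mod 115]
  = (115/19)    [QR: both ≡ 3 mod 4, sign flips]
  = (1/19)    [115 ≡ 1 mod 19]
  = 1    [(1/19) = 1]

1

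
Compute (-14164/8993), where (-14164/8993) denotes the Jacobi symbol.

-1

(-14164/8993)
  = (3822/8993)    [-14164 ≡ 3822 mod 8993]
  = (1911/8993)    [8993 ≡ 1 mod 8 ⇒ (2/8993) = +1]
  = (8993/1911)    [QR: 8993 ≡ 1 mod 4, sign kept]
  = (1349/1911)    [8993 ≡ 1349 mod 1911]
  = (1911/1349)    [QR: 1349 ≡ 1 mod 4, sign kept]
  = (562/1349)    [1911 ≡ 562 mod 1349]
  = -(281/1349)    [1349 ≡ 5 mod 8 ⇒ (2/1349) = -1]
  = -(1349/281)    [QR: 281 ≡ 1 mod 4, sign kept]
  = -(225/281)    [1349 ≡ 225 mod 281]
  = -(281/225)    [QR: 225 ≡ 1 mod 4, sign kept]
  = -(56/225)    [281 ≡ 56 mod 225]
  = -(7/225)    [225 ≡ 1 mod 8 ⇒ (2/225)^3 = +1]
  = -(225/7)    [QR: 225 ≡ 1 mod 4, sign kept]
  = -(1/7)    [225 ≡ 1 mod 7]
  = -1    [(1/7) = 1]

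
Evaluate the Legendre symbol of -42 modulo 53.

1

(-42 / 53)
  = (11 / 53)    [-42 ≡ 11 mod 53]
  = (53 / 11)    [QR: 53 ≡ 1 mod 4, sign kept]
  = (9 / 11)    [53 ≡ 9 mod 11]
  = (11 / 9)    [QR: 9 ≡ 1 mod 4, sign kept]
  = (2 / 9)    [11 ≡ 2 mod 9]
  = (1 / 9)    [9 ≡ 1 mod 8 ⇒ (2 / 9) = +1]
  = 1    [(1 / 9) = 1]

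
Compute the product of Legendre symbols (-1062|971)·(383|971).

1

By multiplicativity, (-1062·383|971) = (-1062|971)·(383|971).
First factor (-1062|971):
Pull out -1: (-1062|971) = (-1|971)·(1062|971). Since 971 ≡ 3 (mod 4), (-1|971) = -1. Now have -(1062|971).
Reduce the numerator: 1062 ≡ 91 (mod 971), so (1062|971) = (91|971).
Both 91 ≡ 3 and 971 ≡ 3 (mod 4), so reciprocity gives (91|971) = -(971|91). Reduce: 971 ≡ 61 (mod 91). Now have (61|91).
61 ≡ 1 (mod 4), so quadratic reciprocity gives (61|91) = (91|61). Reduce: 91 ≡ 30 (mod 61). Now have (30|61).
Factor out 2: 30 = 2·15. Since 61 ≡ 5 (mod 8), (2|61) = -1. Now have -(15|61).
61 ≡ 1 (mod 4), so quadratic reciprocity gives (15|61) = (61|15). Reduce: 61 ≡ 1 (mod 15). Now have -(1|15).
(1|15) = 1. Collecting the sign factors: -1.
Second factor (383|971):
Both 383 ≡ 3 and 971 ≡ 3 (mod 4), so reciprocity gives (383|971) = -(971|383). Reduce: 971 ≡ 205 (mod 383). Now have -(205|383).
205 ≡ 1 (mod 4), so quadratic reciprocity gives (205|383) = (383|205). Reduce: 383 ≡ 178 (mod 205). Now have -(178|205).
Factor out 2: 178 = 2·89. Since 205 ≡ 5 (mod 8), (2|205) = -1. Now have (89|205).
89 ≡ 1 (mod 4), so quadratic reciprocity gives (89|205) = (205|89). Reduce: 205 ≡ 27 (mod 89). Now have (27|89).
89 ≡ 1 (mod 4), so quadratic reciprocity gives (27|89) = (89|27). Reduce: 89 ≡ 8 (mod 27). Now have (8|27).
Factor out 2: 8 = 2^3. Since 27 ≡ 3 (mod 8), (2|27) = -1, and (2|27)^3 = -1. Now have -(1|27).
(1|27) = 1. Collecting the sign factors: -1.
Product: (-1)·(-1) = 1.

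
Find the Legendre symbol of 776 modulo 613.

-1

Reduce the numerator: 776 ≡ 163 (mod 613), so (776|613) = (163|613).
613 ≡ 1 (mod 4), so quadratic reciprocity gives (163|613) = (613|163). Reduce: 613 ≡ 124 (mod 163). Now have (124|163).
Factor out 2: 124 = 2^2·31. Since 163 ≡ 3 (mod 8), (2|163) = -1, and (2|163)^2 = +1. Now have (31|163).
Both 31 ≡ 3 and 163 ≡ 3 (mod 4), so reciprocity gives (31|163) = -(163|31). Reduce: 163 ≡ 8 (mod 31). Now have -(8|31).
Factor out 2: 8 = 2^3. Since 31 ≡ 7 (mod 8), (2|31) = +1, and (2|31)^3 = +1. Now have -(1|31).
(1|31) = 1. Collecting the sign factors: -1.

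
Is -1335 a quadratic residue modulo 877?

yes

(-1335|877)
  = (419|877)    [-1335 ≡ 419 mod 877]
  = (877|419)    [QR: 877 ≡ 1 mod 4, sign kept]
  = (39|419)    [877 ≡ 39 mod 419]
  = -(419|39)    [QR: both ≡ 3 mod 4, sign flips]
  = -(29|39)    [419 ≡ 29 mod 39]
  = -(39|29)    [QR: 29 ≡ 1 mod 4, sign kept]
  = -(10|29)    [39 ≡ 10 mod 29]
  = (5|29)    [29 ≡ 5 mod 8 ⇒ (2|29) = -1]
  = (29|5)    [QR: 5 ≡ 1 mod 4, sign kept]
  = (4|5)    [29 ≡ 4 mod 5]
  = (1|5)    [5 ≡ 5 mod 8 ⇒ (2|5)^2 = +1]
  = 1    [(1|5) = 1]
(-1335|877) = 1, and 877 is prime, so -1335 is a quadratic residue mod 877.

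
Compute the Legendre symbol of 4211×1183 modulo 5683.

1

By multiplicativity, (4211·1183/5683) = (4211/5683)·(1183/5683).
First factor (4211/5683):
(4211/5683)
  = -(5683/4211)    [QR: both ≡ 3 mod 4, sign flips]
  = -(1472/4211)    [5683 ≡ 1472 mod 4211]
  = -(23/4211)    [4211 ≡ 3 mod 8 ⇒ (2/4211)^6 = +1]
  = (4211/23)    [QR: both ≡ 3 mod 4, sign flips]
  = (2/23)    [4211 ≡ 2 mod 23]
  = (1/23)    [23 ≡ 7 mod 8 ⇒ (2/23) = +1]
  = 1    [(1/23) = 1]
Second factor (1183/5683):
(1183/5683)
  = -(5683/1183)    [QR: both ≡ 3 mod 4, sign flips]
  = -(951/1183)    [5683 ≡ 951 mod 1183]
  = (1183/951)    [QR: both ≡ 3 mod 4, sign flips]
  = (232/951)    [1183 ≡ 232 mod 951]
  = (29/951)    [951 ≡ 7 mod 8 ⇒ (2/951)^3 = +1]
  = (951/29)    [QR: 29 ≡ 1 mod 4, sign kept]
  = (23/29)    [951 ≡ 23 mod 29]
  = (29/23)    [QR: 29 ≡ 1 mod 4, sign kept]
  = (6/23)    [29 ≡ 6 mod 23]
  = (3/23)    [23 ≡ 7 mod 8 ⇒ (2/23) = +1]
  = -(23/3)    [QR: both ≡ 3 mod 4, sign flips]
  = -(2/3)    [23 ≡ 2 mod 3]
  = (1/3)    [3 ≡ 3 mod 8 ⇒ (2/3) = -1]
  = 1    [(1/3) = 1]
Product: (1)·(1) = 1.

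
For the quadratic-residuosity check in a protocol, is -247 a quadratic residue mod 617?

no

(-247/617)
  = (247/617)    [617 ≡ 1 mod 4 ⇒ (-1/617) = +1]
  = (617/247)    [QR: 617 ≡ 1 mod 4, sign kept]
  = (123/247)    [617 ≡ 123 mod 247]
  = -(247/123)    [QR: both ≡ 3 mod 4, sign flips]
  = -(1/123)    [247 ≡ 1 mod 123]
  = -1    [(1/123) = 1]
(-247/617) = -1, and 617 is prime, so -247 is not a quadratic residue mod 617.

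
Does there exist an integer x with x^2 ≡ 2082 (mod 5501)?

Factor out 2: 2082 = 2·1041. Since 5501 ≡ 5 (mod 8), (2/5501) = -1. Now have -(1041/5501).
1041 ≡ 1 (mod 4), so quadratic reciprocity gives (1041/5501) = (5501/1041). Reduce: 5501 ≡ 296 (mod 1041). Now have -(296/1041).
Factor out 2: 296 = 2^3·37. Since 1041 ≡ 1 (mod 8), (2/1041) = +1, and (2/1041)^3 = +1. Now have -(37/1041).
37 ≡ 1 (mod 4), so quadratic reciprocity gives (37/1041) = (1041/37). Reduce: 1041 ≡ 5 (mod 37). Now have -(5/37).
5 ≡ 1 (mod 4), so quadratic reciprocity gives (5/37) = (37/5). Reduce: 37 ≡ 2 (mod 5). Now have -(2/5).
Factor out 2: 2 = 2. Since 5 ≡ 5 (mod 8), (2/5) = -1. Now have (1/5).
(1/5) = 1. Collecting the sign factors: 1.
The Legendre symbol is 1, so x^2 ≡ 2082 (mod 5501) has solution.

yes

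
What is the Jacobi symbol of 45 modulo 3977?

(45/3977)
  = (3977/45)    [QR: 45 ≡ 1 mod 4, sign kept]
  = (17/45)    [3977 ≡ 17 mod 45]
  = (45/17)    [QR: 17 ≡ 1 mod 4, sign kept]
  = (11/17)    [45 ≡ 11 mod 17]
  = (17/11)    [QR: 17 ≡ 1 mod 4, sign kept]
  = (6/11)    [17 ≡ 6 mod 11]
  = -(3/11)    [11 ≡ 3 mod 8 ⇒ (2/11) = -1]
  = (11/3)    [QR: both ≡ 3 mod 4, sign flips]
  = (2/3)    [11 ≡ 2 mod 3]
  = -(1/3)    [3 ≡ 3 mod 8 ⇒ (2/3) = -1]
  = -1    [(1/3) = 1]

-1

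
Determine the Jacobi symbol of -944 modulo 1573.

-1

Reduce the numerator: -944 ≡ 629 (mod 1573), so (-944/1573) = (629/1573).
629 ≡ 1 (mod 4), so quadratic reciprocity gives (629/1573) = (1573/629). Reduce: 1573 ≡ 315 (mod 629). Now have (315/629).
629 ≡ 1 (mod 4), so quadratic reciprocity gives (315/629) = (629/315). Reduce: 629 ≡ 314 (mod 315). Now have (314/315).
Factor out 2: 314 = 2·157. Since 315 ≡ 3 (mod 8), (2/315) = -1. Now have -(157/315).
157 ≡ 1 (mod 4), so quadratic reciprocity gives (157/315) = (315/157). Reduce: 315 ≡ 1 (mod 157). Now have -(1/157).
(1/157) = 1. Collecting the sign factors: -1.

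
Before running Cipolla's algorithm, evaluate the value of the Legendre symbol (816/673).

Reduce the numerator: 816 ≡ 143 (mod 673), so (816/673) = (143/673).
673 ≡ 1 (mod 4), so quadratic reciprocity gives (143/673) = (673/143). Reduce: 673 ≡ 101 (mod 143). Now have (101/143).
101 ≡ 1 (mod 4), so quadratic reciprocity gives (101/143) = (143/101). Reduce: 143 ≡ 42 (mod 101). Now have (42/101).
Factor out 2: 42 = 2·21. Since 101 ≡ 5 (mod 8), (2/101) = -1. Now have -(21/101).
21 ≡ 1 (mod 4), so quadratic reciprocity gives (21/101) = (101/21). Reduce: 101 ≡ 17 (mod 21). Now have -(17/21).
17 ≡ 1 (mod 4), so quadratic reciprocity gives (17/21) = (21/17). Reduce: 21 ≡ 4 (mod 17). Now have -(4/17).
Factor out 2: 4 = 2^2. Since 17 ≡ 1 (mod 8), (2/17) = +1, and (2/17)^2 = +1. Now have -(1/17).
(1/17) = 1. Collecting the sign factors: -1.

-1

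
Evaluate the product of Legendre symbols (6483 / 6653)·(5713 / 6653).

-1

By multiplicativity, (6483·5713 / 6653) = (6483 / 6653)·(5713 / 6653).
First factor (6483 / 6653):
6653 ≡ 1 (mod 4), so quadratic reciprocity gives (6483 / 6653) = (6653 / 6483). Reduce: 6653 ≡ 170 (mod 6483). Now have (170 / 6483).
Factor out 2: 170 = 2·85. Since 6483 ≡ 3 (mod 8), (2 / 6483) = -1. Now have -(85 / 6483).
85 ≡ 1 (mod 4), so quadratic reciprocity gives (85 / 6483) = (6483 / 85). Reduce: 6483 ≡ 23 (mod 85). Now have -(23 / 85).
85 ≡ 1 (mod 4), so quadratic reciprocity gives (23 / 85) = (85 / 23). Reduce: 85 ≡ 16 (mod 23). Now have -(16 / 23).
Factor out 2: 16 = 2^4. Since 23 ≡ 7 (mod 8), (2 / 23) = +1, and (2 / 23)^4 = +1. Now have -(1 / 23).
(1 / 23) = 1. Collecting the sign factors: -1.
Second factor (5713 / 6653):
5713 ≡ 1 (mod 4), so quadratic reciprocity gives (5713 / 6653) = (6653 / 5713). Reduce: 6653 ≡ 940 (mod 5713). Now have (940 / 5713).
Factor out 2: 940 = 2^2·235. Since 5713 ≡ 1 (mod 8), (2 / 5713) = +1, and (2 / 5713)^2 = +1. Now have (235 / 5713).
5713 ≡ 1 (mod 4), so quadratic reciprocity gives (235 / 5713) = (5713 / 235). Reduce: 5713 ≡ 73 (mod 235). Now have (73 / 235).
73 ≡ 1 (mod 4), so quadratic reciprocity gives (73 / 235) = (235 / 73). Reduce: 235 ≡ 16 (mod 73). Now have (16 / 73).
Factor out 2: 16 = 2^4. Since 73 ≡ 1 (mod 8), (2 / 73) = +1, and (2 / 73)^4 = +1. Now have (1 / 73).
(1 / 73) = 1. Collecting the sign factors: 1.
Product: (-1)·(1) = -1.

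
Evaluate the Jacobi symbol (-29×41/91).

By multiplicativity, (-29·41/91) = (-29/91)·(41/91).
First factor (-29/91):
(-29/91)
  = (62/91)    [-29 ≡ 62 mod 91]
  = -(31/91)    [91 ≡ 3 mod 8 ⇒ (2/91) = -1]
  = (91/31)    [QR: both ≡ 3 mod 4, sign flips]
  = (29/31)    [91 ≡ 29 mod 31]
  = (31/29)    [QR: 29 ≡ 1 mod 4, sign kept]
  = (2/29)    [31 ≡ 2 mod 29]
  = -(1/29)    [29 ≡ 5 mod 8 ⇒ (2/29) = -1]
  = -1    [(1/29) = 1]
Second factor (41/91):
(41/91)
  = (91/41)    [QR: 41 ≡ 1 mod 4, sign kept]
  = (9/41)    [91 ≡ 9 mod 41]
  = (41/9)    [QR: 9 ≡ 1 mod 4, sign kept]
  = (5/9)    [41 ≡ 5 mod 9]
  = (9/5)    [QR: 5 ≡ 1 mod 4, sign kept]
  = (4/5)    [9 ≡ 4 mod 5]
  = (1/5)    [5 ≡ 5 mod 8 ⇒ (2/5)^2 = +1]
  = 1    [(1/5) = 1]
Product: (-1)·(1) = -1.

-1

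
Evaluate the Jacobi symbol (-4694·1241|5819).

1

By multiplicativity, (-4694·1241|5819) = (-4694|5819)·(1241|5819).
First factor (-4694|5819):
Pull out -1: (-4694|5819) = (-1|5819)·(4694|5819). Since 5819 ≡ 3 (mod 4), (-1|5819) = -1. Now have -(4694|5819).
Factor out 2: 4694 = 2·2347. Since 5819 ≡ 3 (mod 8), (2|5819) = -1. Now have (2347|5819).
Both 2347 ≡ 3 and 5819 ≡ 3 (mod 4), so reciprocity gives (2347|5819) = -(5819|2347). Reduce: 5819 ≡ 1125 (mod 2347). Now have -(1125|2347).
1125 ≡ 1 (mod 4), so quadratic reciprocity gives (1125|2347) = (2347|1125). Reduce: 2347 ≡ 97 (mod 1125). Now have -(97|1125).
97 ≡ 1 (mod 4), so quadratic reciprocity gives (97|1125) = (1125|97). Reduce: 1125 ≡ 58 (mod 97). Now have -(58|97).
Factor out 2: 58 = 2·29. Since 97 ≡ 1 (mod 8), (2|97) = +1. Now have -(29|97).
29 ≡ 1 (mod 4), so quadratic reciprocity gives (29|97) = (97|29). Reduce: 97 ≡ 10 (mod 29). Now have -(10|29).
Factor out 2: 10 = 2·5. Since 29 ≡ 5 (mod 8), (2|29) = -1. Now have (5|29).
5 ≡ 1 (mod 4), so quadratic reciprocity gives (5|29) = (29|5). Reduce: 29 ≡ 4 (mod 5). Now have (4|5).
Factor out 2: 4 = 2^2. Since 5 ≡ 5 (mod 8), (2|5) = -1, and (2|5)^2 = +1. Now have (1|5).
(1|5) = 1. Collecting the sign factors: 1.
Second factor (1241|5819):
1241 ≡ 1 (mod 4), so quadratic reciprocity gives (1241|5819) = (5819|1241). Reduce: 5819 ≡ 855 (mod 1241). Now have (855|1241).
1241 ≡ 1 (mod 4), so quadratic reciprocity gives (855|1241) = (1241|855). Reduce: 1241 ≡ 386 (mod 855). Now have (386|855).
Factor out 2: 386 = 2·193. Since 855 ≡ 7 (mod 8), (2|855) = +1. Now have (193|855).
193 ≡ 1 (mod 4), so quadratic reciprocity gives (193|855) = (855|193). Reduce: 855 ≡ 83 (mod 193). Now have (83|193).
193 ≡ 1 (mod 4), so quadratic reciprocity gives (83|193) = (193|83). Reduce: 193 ≡ 27 (mod 83). Now have (27|83).
Both 27 ≡ 3 and 83 ≡ 3 (mod 4), so reciprocity gives (27|83) = -(83|27). Reduce: 83 ≡ 2 (mod 27). Now have -(2|27).
Factor out 2: 2 = 2. Since 27 ≡ 3 (mod 8), (2|27) = -1. Now have (1|27).
(1|27) = 1. Collecting the sign factors: 1.
Product: (1)·(1) = 1.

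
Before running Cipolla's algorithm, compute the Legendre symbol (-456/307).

Reduce the numerator: -456 ≡ 158 (mod 307), so (-456/307) = (158/307).
Factor out 2: 158 = 2·79. Since 307 ≡ 3 (mod 8), (2/307) = -1. Now have -(79/307).
Both 79 ≡ 3 and 307 ≡ 3 (mod 4), so reciprocity gives (79/307) = -(307/79). Reduce: 307 ≡ 70 (mod 79). Now have (70/79).
Factor out 2: 70 = 2·35. Since 79 ≡ 7 (mod 8), (2/79) = +1. Now have (35/79).
Both 35 ≡ 3 and 79 ≡ 3 (mod 4), so reciprocity gives (35/79) = -(79/35). Reduce: 79 ≡ 9 (mod 35). Now have -(9/35).
9 ≡ 1 (mod 4), so quadratic reciprocity gives (9/35) = (35/9). Reduce: 35 ≡ 8 (mod 9). Now have -(8/9).
Factor out 2: 8 = 2^3. Since 9 ≡ 1 (mod 8), (2/9) = +1, and (2/9)^3 = +1. Now have -(1/9).
(1/9) = 1. Collecting the sign factors: -1.

-1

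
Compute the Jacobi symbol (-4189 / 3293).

1

(-4189 / 3293)
  = (2397 / 3293)    [-4189 ≡ 2397 mod 3293]
  = (3293 / 2397)    [QR: 2397 ≡ 1 mod 4, sign kept]
  = (896 / 2397)    [3293 ≡ 896 mod 2397]
  = -(7 / 2397)    [2397 ≡ 5 mod 8 ⇒ (2 / 2397)^7 = -1]
  = -(2397 / 7)    [QR: 2397 ≡ 1 mod 4, sign kept]
  = -(3 / 7)    [2397 ≡ 3 mod 7]
  = (7 / 3)    [QR: both ≡ 3 mod 4, sign flips]
  = (1 / 3)    [7 ≡ 1 mod 3]
  = 1    [(1 / 3) = 1]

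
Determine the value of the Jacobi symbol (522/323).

Reduce the numerator: 522 ≡ 199 (mod 323), so (522/323) = (199/323).
Both 199 ≡ 3 and 323 ≡ 3 (mod 4), so reciprocity gives (199/323) = -(323/199). Reduce: 323 ≡ 124 (mod 199). Now have -(124/199).
Factor out 2: 124 = 2^2·31. Since 199 ≡ 7 (mod 8), (2/199) = +1, and (2/199)^2 = +1. Now have -(31/199).
Both 31 ≡ 3 and 199 ≡ 3 (mod 4), so reciprocity gives (31/199) = -(199/31). Reduce: 199 ≡ 13 (mod 31). Now have (13/31).
13 ≡ 1 (mod 4), so quadratic reciprocity gives (13/31) = (31/13). Reduce: 31 ≡ 5 (mod 13). Now have (5/13).
5 ≡ 1 (mod 4), so quadratic reciprocity gives (5/13) = (13/5). Reduce: 13 ≡ 3 (mod 5). Now have (3/5).
5 ≡ 1 (mod 4), so quadratic reciprocity gives (3/5) = (5/3). Reduce: 5 ≡ 2 (mod 3). Now have (2/3).
Factor out 2: 2 = 2. Since 3 ≡ 3 (mod 8), (2/3) = -1. Now have -(1/3).
(1/3) = 1. Collecting the sign factors: -1.

-1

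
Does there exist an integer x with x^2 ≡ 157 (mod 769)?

(157/769)
  = (769/157)    [QR: 157 ≡ 1 mod 4, sign kept]
  = (141/157)    [769 ≡ 141 mod 157]
  = (157/141)    [QR: 141 ≡ 1 mod 4, sign kept]
  = (16/141)    [157 ≡ 16 mod 141]
  = (1/141)    [141 ≡ 5 mod 8 ⇒ (2/141)^4 = +1]
  = 1    [(1/141) = 1]
(157/769) = 1, and 769 is prime, so 157 is a quadratic residue mod 769.

yes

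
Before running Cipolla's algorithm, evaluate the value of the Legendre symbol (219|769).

-1

(219|769)
  = (769|219)    [QR: 769 ≡ 1 mod 4, sign kept]
  = (112|219)    [769 ≡ 112 mod 219]
  = (7|219)    [219 ≡ 3 mod 8 ⇒ (2|219)^4 = +1]
  = -(219|7)    [QR: both ≡ 3 mod 4, sign flips]
  = -(2|7)    [219 ≡ 2 mod 7]
  = -(1|7)    [7 ≡ 7 mod 8 ⇒ (2|7) = +1]
  = -1    [(1|7) = 1]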